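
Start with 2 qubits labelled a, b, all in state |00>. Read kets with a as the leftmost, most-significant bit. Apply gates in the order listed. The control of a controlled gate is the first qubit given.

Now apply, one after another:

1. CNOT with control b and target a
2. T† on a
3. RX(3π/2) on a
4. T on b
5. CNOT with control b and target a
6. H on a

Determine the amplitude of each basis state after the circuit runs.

The final amplitudes are -1/2 - I/2 on |00>, 0 on |01>, -1/2 + I/2 on |10>, 0 on |11>.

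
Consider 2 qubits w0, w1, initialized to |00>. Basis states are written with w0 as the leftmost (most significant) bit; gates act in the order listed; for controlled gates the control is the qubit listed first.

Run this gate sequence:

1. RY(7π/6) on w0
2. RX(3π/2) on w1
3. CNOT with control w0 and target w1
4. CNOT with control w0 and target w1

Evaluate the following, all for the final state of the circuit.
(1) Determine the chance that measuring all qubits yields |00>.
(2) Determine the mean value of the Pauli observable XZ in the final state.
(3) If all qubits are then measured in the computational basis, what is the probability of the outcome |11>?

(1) The probability of measuring |00> is 1/4 - sqrt(3)/8.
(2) The expectation value of XZ is 0.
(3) A full measurement returns |11> with probability sqrt(3)/8 + 1/4.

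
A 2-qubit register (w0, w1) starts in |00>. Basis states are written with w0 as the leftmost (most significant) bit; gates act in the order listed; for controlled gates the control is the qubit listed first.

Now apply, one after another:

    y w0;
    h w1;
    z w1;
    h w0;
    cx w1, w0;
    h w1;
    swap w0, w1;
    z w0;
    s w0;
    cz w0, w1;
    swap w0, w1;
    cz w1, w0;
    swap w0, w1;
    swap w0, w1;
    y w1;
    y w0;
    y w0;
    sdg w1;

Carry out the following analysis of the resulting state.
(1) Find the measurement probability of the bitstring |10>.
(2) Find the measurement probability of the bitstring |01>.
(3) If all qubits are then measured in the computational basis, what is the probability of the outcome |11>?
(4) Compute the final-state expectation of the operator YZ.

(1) Outcome |10> occurs with probability 0.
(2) A full measurement returns |01> with probability 1/2.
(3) Outcome |11> occurs with probability 1/2.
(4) The observable YZ averages to 0.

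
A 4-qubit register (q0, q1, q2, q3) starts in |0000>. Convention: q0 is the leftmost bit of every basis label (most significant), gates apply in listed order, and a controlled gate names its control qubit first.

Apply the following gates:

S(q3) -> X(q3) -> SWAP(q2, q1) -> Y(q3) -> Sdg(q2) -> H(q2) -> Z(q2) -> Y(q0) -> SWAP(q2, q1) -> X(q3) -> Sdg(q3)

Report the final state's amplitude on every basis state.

The final amplitudes are -sqrt(2)*I/2 on |1001>, sqrt(2)*I/2 on |1101>, and 0 on every other basis state.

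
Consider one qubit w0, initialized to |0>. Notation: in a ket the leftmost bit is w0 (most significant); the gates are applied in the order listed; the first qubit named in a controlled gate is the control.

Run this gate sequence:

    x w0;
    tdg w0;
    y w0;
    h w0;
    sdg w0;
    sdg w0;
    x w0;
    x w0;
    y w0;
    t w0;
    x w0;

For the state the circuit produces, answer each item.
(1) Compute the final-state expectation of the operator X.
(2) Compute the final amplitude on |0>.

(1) The expectation value of X is sqrt(2)/2.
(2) The final state's coefficient on |0> equals sqrt(2)/2.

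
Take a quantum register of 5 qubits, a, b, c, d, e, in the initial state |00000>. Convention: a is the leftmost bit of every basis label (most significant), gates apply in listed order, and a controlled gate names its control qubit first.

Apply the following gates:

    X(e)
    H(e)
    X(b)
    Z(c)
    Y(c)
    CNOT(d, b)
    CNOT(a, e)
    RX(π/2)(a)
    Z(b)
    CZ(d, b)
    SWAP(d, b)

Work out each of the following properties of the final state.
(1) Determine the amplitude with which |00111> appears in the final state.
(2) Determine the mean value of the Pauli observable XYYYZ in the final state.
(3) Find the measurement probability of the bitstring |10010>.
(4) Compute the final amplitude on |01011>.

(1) The final state's coefficient on |00111> equals I/2.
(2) The observable XYYYZ averages to 0.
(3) The probability of measuring |10010> is 0.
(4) The final state's coefficient on |01011> equals 0.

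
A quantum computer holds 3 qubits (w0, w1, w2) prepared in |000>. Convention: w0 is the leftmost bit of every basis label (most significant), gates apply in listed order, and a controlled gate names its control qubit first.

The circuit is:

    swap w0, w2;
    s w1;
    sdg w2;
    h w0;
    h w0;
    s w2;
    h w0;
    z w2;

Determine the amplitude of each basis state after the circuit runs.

The final amplitudes are sqrt(2)/2 on |000>, sqrt(2)/2 on |100>, and 0 on every other basis state.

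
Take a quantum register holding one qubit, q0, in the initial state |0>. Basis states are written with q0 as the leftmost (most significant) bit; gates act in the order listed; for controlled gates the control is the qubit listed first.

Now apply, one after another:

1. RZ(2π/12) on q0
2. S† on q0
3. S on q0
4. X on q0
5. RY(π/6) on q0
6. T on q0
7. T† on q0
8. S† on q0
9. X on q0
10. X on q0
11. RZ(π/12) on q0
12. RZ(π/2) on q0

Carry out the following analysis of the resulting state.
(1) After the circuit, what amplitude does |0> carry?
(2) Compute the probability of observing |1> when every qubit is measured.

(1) The amplitude on |0> is (-sqrt(2) + sqrt(6))*exp(5*I*pi/8)/4.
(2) Outcome |1> occurs with probability sqrt(3)/4 + 1/2.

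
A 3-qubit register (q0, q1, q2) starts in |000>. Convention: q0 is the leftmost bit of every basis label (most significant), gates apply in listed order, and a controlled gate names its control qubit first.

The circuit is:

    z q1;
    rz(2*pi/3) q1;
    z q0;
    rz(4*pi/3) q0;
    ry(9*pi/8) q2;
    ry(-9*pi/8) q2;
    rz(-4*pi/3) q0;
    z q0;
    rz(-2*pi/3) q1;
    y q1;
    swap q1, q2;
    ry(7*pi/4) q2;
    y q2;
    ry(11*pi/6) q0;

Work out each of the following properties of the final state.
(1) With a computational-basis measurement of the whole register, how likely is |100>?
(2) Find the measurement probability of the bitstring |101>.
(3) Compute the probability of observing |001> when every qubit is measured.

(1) The probability of measuring |100> is -sqrt(3)*sin(7*pi/16)**4/8 - sqrt(6)*sin(7*pi/16)**4/16 - sqrt(3)*sin(7*pi/16)**2*cos(7*pi/16)**2/4 - sqrt(6)*sin(7*pi/16)**2*cos(7*pi/16)**2/8 - sqrt(3)*cos(7*pi/16)**4/8 - sqrt(6)*cos(7*pi/16)**4/16 + sqrt(2)*cos(7*pi/16)**4/8 + cos(7*pi/16)**4/4 + sqrt(2)*sin(7*pi/16)**2*cos(7*pi/16)**2/4 + sin(7*pi/16)**2*cos(7*pi/16)**2/2 + sqrt(2)*sin(7*pi/16)**4/8 + sin(7*pi/16)**4/4.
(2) Outcome |101> occurs with probability -sqrt(3)*sin(7*pi/16)**4/8 - sqrt(2)*sin(7*pi/16)**4/8 - sqrt(3)*sin(7*pi/16)**2*cos(7*pi/16)**2/4 - sqrt(2)*sin(7*pi/16)**2*cos(7*pi/16)**2/4 - sqrt(3)*cos(7*pi/16)**4/8 - sqrt(2)*cos(7*pi/16)**4/8 + sqrt(6)*cos(7*pi/16)**4/16 + cos(7*pi/16)**4/4 + sqrt(6)*sin(7*pi/16)**2*cos(7*pi/16)**2/8 + sin(7*pi/16)**2*cos(7*pi/16)**2/2 + sqrt(6)*sin(7*pi/16)**4/16 + sin(7*pi/16)**4/4.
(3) Outcome |001> occurs with probability -sqrt(2)*sin(7*pi/16)**4/8 - sqrt(6)*sin(7*pi/16)**4/16 - sqrt(2)*sin(7*pi/16)**2*cos(7*pi/16)**2/4 - sqrt(6)*sin(7*pi/16)**2*cos(7*pi/16)**2/8 - sqrt(2)*cos(7*pi/16)**4/8 - sqrt(6)*cos(7*pi/16)**4/16 + sqrt(3)*cos(7*pi/16)**4/8 + cos(7*pi/16)**4/4 + sqrt(3)*sin(7*pi/16)**2*cos(7*pi/16)**2/4 + sin(7*pi/16)**2*cos(7*pi/16)**2/2 + sqrt(3)*sin(7*pi/16)**4/8 + sin(7*pi/16)**4/4.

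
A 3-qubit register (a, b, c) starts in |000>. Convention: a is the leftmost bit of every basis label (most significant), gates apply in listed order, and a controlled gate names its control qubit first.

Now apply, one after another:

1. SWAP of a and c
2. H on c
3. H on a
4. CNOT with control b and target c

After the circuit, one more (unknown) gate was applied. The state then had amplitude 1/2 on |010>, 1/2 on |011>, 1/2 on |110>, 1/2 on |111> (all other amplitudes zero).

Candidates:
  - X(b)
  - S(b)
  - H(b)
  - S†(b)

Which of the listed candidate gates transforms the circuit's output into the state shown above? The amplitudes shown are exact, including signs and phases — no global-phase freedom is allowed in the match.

The unique candidate consistent with the amplitudes is X(b).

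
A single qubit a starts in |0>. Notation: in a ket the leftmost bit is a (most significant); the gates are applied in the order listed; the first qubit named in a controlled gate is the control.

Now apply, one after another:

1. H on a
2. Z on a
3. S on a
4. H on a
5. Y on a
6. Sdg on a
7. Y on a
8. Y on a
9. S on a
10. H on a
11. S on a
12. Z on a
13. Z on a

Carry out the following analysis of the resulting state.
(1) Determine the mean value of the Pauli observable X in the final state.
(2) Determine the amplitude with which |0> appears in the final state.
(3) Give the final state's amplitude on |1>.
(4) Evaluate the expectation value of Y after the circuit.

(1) The expectation value of X is 1. Key observation: gates 6-9 undo each other exactly, leaving only the rest of the circuit to track.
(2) The amplitude on |0> is sqrt(2)/2.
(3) The amplitude on |1> is sqrt(2)/2.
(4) The expectation value of Y is 0.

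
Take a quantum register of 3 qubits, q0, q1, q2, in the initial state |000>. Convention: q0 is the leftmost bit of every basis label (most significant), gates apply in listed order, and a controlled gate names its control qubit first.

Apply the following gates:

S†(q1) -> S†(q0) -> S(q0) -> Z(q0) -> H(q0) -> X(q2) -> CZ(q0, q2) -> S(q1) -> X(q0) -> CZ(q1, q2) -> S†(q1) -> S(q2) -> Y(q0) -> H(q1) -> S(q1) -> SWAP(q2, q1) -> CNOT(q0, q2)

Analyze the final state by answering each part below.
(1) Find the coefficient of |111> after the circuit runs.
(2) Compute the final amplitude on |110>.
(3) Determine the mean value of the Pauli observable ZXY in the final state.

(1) |111> carries amplitude 1/2 in the final state.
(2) The final state's coefficient on |110> equals I/2.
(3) The observable ZXY averages to 0.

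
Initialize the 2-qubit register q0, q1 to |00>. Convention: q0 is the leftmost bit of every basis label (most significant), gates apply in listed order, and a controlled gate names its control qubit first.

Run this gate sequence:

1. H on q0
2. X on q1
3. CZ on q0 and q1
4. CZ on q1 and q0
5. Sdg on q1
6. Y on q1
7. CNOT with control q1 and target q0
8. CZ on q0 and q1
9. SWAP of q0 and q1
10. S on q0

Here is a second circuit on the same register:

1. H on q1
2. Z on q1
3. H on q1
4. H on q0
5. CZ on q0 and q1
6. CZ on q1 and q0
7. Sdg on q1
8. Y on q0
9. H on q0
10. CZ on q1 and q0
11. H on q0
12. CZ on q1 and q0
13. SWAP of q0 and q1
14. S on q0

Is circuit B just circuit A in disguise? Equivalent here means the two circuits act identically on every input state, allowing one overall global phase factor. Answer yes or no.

No — the two circuits implement different unitaries, even allowing a global phase.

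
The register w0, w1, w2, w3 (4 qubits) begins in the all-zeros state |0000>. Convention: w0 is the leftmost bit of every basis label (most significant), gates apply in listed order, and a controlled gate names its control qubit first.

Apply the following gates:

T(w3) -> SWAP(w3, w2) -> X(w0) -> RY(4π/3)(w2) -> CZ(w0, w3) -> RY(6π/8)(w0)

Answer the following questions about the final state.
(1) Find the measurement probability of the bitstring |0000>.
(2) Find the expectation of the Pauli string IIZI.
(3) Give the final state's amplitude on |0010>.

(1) Outcome |0000> occurs with probability sqrt(2)/16 + 1/8.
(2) In the final state, IIZI has expectation -1/2.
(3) |0010> carries amplitude -sqrt(3*sqrt(2) + 6)/4 in the final state.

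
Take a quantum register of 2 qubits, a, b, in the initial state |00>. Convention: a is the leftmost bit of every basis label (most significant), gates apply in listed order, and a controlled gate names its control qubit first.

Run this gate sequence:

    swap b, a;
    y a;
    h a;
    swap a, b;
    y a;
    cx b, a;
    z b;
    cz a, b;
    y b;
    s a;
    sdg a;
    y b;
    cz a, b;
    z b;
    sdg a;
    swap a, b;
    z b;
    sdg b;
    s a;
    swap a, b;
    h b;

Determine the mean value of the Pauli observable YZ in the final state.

The expectation value of YZ is 1. Key observation: the block from step 7 through step 14 cancels to the identity and can be dropped.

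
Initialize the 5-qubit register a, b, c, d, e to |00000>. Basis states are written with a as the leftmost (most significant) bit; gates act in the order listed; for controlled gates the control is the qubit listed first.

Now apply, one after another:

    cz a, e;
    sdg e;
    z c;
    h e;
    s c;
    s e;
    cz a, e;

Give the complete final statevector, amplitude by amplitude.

The final amplitudes are sqrt(2)/2 on |00000>, sqrt(2)*I/2 on |00001>, and 0 on every other basis state.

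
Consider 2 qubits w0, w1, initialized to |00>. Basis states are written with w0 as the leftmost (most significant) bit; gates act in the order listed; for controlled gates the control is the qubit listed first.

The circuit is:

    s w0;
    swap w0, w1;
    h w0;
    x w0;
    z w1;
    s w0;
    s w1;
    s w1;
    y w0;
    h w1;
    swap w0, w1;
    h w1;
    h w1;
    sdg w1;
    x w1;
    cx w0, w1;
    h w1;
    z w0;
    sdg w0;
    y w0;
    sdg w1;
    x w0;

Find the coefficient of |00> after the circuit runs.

The final state's coefficient on |00> equals sqrt(2)*I/2. Key observation: gates 12-13 undo each other exactly, leaving only the rest of the circuit to track.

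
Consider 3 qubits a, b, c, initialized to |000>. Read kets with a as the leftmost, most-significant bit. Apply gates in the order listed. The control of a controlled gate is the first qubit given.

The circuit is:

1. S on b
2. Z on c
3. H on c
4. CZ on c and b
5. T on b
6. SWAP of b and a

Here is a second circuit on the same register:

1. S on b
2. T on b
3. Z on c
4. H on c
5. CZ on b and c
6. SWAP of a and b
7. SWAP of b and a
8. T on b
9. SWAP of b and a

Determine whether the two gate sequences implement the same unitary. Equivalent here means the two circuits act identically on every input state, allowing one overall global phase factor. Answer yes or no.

No, they are not equivalent — no single phase factor reconciles the two unitaries.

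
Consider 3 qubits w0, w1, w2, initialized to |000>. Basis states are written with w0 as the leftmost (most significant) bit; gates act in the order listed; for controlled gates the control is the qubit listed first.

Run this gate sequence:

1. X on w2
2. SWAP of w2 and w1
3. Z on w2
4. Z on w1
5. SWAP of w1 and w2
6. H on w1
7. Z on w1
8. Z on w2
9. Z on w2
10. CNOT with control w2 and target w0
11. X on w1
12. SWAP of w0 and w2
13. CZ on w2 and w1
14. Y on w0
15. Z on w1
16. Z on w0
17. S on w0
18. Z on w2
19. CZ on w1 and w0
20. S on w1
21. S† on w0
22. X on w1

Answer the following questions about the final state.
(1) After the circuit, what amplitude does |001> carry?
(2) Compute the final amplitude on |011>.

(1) |001> carries amplitude sqrt(2)/2 in the final state.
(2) The amplitude on |011> is sqrt(2)*I/2.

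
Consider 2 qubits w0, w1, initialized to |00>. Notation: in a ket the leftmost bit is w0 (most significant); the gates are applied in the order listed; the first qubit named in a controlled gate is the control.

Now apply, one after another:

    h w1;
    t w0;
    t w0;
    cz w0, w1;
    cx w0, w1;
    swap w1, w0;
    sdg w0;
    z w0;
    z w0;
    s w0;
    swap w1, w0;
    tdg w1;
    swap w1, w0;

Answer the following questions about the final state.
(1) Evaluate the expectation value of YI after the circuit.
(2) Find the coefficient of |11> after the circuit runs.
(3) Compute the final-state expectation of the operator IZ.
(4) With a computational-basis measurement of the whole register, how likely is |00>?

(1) The expectation value of YI is -sqrt(2)/2. Key observation: steps 6-11 multiply out to the identity, so the circuit reduces to the remaining gates.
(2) The final state's coefficient on |11> equals 0.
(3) In the final state, IZ has expectation 1.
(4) A full measurement returns |00> with probability 1/2.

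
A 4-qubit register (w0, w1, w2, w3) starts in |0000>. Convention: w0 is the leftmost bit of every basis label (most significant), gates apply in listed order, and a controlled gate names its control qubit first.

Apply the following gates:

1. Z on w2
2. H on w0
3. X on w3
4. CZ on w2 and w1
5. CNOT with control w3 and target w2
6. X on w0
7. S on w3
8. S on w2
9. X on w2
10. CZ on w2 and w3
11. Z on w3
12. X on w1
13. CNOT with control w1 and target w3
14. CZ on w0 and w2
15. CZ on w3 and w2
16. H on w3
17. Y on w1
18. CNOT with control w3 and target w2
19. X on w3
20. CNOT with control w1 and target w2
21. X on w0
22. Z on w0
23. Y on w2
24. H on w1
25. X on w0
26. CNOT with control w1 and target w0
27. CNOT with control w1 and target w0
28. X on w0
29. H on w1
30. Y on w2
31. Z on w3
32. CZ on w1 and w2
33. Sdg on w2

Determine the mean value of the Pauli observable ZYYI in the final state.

The expectation value of ZYYI is 0. Key observation: steps 23-30 multiply out to the identity, so the circuit reduces to the remaining gates.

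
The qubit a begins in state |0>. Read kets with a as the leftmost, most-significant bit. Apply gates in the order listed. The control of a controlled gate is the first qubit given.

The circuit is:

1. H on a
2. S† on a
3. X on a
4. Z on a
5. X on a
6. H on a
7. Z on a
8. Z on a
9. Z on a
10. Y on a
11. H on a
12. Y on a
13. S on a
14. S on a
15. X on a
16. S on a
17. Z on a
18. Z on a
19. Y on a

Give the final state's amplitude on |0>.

The amplitude on |0> is sqrt(2)*I/2.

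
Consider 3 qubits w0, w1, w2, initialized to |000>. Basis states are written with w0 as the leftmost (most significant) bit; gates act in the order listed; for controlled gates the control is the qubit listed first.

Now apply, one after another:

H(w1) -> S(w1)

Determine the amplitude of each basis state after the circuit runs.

After the circuit, the state carries amplitude sqrt(2)/2 on |000>, sqrt(2)*I/2 on |010>, and 0 on every other basis state.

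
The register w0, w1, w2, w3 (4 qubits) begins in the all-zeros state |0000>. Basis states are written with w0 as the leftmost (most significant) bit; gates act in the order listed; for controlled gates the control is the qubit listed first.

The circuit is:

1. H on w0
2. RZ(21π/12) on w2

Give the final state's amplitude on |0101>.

The amplitude on |0101> is 0.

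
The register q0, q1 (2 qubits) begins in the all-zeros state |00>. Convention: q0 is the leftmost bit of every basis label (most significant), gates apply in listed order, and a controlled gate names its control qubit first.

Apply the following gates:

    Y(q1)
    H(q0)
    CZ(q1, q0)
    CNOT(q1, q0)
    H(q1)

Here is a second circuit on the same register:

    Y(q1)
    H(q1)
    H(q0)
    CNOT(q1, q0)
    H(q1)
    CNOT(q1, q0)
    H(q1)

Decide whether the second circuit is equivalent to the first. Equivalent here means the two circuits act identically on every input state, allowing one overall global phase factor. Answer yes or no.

No — the two circuits implement different unitaries, even allowing a global phase.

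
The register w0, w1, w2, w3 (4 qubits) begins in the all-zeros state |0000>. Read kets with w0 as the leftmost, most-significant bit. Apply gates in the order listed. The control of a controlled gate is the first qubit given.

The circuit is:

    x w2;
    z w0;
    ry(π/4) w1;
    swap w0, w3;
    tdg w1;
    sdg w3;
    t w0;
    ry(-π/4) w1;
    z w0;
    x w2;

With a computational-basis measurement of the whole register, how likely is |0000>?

A full measurement returns |0000> with probability sqrt(2)/8 + 3/4.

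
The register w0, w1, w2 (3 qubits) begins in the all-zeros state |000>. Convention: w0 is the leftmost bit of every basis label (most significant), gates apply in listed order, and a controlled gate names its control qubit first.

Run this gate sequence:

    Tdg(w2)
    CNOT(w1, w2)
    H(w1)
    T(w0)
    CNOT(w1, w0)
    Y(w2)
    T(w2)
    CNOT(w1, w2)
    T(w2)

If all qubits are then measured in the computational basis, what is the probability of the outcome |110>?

A full measurement returns |110> with probability 1/2.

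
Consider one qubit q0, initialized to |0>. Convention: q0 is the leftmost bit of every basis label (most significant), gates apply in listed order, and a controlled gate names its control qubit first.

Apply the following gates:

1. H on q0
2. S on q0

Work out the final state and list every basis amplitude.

The resulting statevector has amplitude sqrt(2)/2 on |0>, sqrt(2)*I/2 on |1>.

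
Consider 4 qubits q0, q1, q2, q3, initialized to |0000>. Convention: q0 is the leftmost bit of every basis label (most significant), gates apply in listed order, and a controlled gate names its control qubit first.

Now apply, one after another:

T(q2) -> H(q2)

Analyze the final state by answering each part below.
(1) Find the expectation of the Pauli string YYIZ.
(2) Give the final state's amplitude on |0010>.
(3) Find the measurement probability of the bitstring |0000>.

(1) The expectation value of YYIZ is 0.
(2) The amplitude on |0010> is sqrt(2)/2.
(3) A full measurement returns |0000> with probability 1/2.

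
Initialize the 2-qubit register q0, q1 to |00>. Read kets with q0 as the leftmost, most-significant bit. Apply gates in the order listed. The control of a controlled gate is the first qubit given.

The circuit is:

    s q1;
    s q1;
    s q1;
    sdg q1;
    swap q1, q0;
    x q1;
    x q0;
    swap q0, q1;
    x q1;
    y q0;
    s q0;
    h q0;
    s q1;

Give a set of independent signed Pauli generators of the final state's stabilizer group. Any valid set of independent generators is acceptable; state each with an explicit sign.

The final state is stabilized by the group generated by +XI, +IZ; other independent generating sets are equally valid. Key observation: steps 3-4 multiply out to the identity, so the circuit reduces to the remaining gates.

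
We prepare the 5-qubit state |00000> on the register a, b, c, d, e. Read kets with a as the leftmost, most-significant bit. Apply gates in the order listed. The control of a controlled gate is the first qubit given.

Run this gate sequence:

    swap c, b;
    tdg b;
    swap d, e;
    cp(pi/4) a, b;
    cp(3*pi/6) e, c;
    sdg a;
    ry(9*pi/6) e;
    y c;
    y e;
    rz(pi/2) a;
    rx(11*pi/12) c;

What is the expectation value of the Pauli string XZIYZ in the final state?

The expectation value of XZIYZ is 0.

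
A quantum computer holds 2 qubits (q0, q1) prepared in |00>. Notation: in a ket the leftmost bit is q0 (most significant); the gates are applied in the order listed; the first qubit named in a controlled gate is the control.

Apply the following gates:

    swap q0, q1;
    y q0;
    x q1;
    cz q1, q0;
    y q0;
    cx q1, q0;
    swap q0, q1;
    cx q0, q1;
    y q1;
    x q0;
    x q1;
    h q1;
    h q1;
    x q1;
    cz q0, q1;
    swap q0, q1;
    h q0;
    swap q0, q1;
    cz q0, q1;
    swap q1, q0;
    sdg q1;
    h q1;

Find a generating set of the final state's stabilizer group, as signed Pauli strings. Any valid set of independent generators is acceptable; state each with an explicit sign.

The final state is stabilized by the group generated by -XI, +IX; other independent generating sets are equally valid. Key observation: gates 11-14 undo each other exactly, leaving only the rest of the circuit to track.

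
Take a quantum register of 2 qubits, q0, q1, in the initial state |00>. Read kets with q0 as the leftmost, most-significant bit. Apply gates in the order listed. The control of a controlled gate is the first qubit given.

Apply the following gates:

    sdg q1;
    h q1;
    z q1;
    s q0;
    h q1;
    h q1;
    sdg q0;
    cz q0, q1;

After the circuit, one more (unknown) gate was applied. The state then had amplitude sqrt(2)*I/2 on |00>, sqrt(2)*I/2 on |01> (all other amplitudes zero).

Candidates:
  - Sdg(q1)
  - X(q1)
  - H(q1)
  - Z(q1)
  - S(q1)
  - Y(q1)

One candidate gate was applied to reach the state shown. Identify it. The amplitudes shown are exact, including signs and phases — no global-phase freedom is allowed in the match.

The applied gate was Y(q1). Key observation: steps 4-7 multiply out to the identity, so the circuit reduces to the remaining gates.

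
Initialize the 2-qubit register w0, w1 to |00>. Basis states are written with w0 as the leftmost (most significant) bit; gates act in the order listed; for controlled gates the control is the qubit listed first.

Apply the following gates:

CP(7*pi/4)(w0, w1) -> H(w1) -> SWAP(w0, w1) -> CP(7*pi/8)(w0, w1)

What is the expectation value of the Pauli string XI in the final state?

The observable XI averages to 1.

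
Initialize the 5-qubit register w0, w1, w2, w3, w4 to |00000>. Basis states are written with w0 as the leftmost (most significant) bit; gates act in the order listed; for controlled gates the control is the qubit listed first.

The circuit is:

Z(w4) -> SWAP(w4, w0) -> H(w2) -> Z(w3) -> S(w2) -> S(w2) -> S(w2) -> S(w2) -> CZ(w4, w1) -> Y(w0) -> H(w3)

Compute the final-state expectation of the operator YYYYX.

The expectation value of YYYYX is 0. Key observation: the block from step 5 through step 8 cancels to the identity and can be dropped.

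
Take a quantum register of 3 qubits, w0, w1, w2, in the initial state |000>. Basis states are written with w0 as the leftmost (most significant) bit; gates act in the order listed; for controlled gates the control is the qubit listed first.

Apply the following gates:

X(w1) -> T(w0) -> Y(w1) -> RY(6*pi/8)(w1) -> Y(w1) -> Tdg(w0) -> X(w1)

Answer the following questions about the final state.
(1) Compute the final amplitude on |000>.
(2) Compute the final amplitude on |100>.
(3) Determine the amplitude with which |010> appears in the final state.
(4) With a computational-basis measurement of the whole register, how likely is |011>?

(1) The amplitude on |000> is sqrt(2 - sqrt(2))/2.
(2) |100> carries amplitude 0 in the final state.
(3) The final state's coefficient on |010> equals -sqrt(sqrt(2) + 2)/2.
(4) Outcome |011> occurs with probability 0.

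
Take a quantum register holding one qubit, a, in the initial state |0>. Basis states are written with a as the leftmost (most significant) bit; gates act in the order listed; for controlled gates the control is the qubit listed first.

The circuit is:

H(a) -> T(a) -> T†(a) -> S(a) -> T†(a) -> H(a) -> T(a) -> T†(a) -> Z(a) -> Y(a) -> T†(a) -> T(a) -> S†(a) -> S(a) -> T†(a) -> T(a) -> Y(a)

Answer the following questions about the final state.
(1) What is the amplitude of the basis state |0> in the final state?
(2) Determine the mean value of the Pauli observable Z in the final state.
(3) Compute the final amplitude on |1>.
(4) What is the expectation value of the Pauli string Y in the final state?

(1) The final state's coefficient on |0> equals 1/2 + exp(I*pi/4)/2. Key observation: gates 10-17 undo each other exactly, leaving only the rest of the circuit to track.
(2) In the final state, Z has expectation sqrt(2)/2.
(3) The amplitude on |1> is -1/2 + exp(I*pi/4)/2.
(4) The observable Y averages to sqrt(2)/2.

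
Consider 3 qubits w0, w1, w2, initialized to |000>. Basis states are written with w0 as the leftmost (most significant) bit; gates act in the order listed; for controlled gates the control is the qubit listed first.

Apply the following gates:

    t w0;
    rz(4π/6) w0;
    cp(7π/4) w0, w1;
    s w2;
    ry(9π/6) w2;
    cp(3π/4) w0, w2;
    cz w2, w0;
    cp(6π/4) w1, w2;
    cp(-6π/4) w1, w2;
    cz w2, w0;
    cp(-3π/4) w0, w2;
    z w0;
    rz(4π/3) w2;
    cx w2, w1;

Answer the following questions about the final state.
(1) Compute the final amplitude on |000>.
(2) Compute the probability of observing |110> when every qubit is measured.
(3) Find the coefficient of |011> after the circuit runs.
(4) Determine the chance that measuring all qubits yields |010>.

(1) The amplitude on |000> is sqrt(2)/2.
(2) The probability of measuring |110> is 0.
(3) The final state's coefficient on |011> equals sqrt(2)*exp(I*pi/3)/2.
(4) Outcome |010> occurs with probability 0.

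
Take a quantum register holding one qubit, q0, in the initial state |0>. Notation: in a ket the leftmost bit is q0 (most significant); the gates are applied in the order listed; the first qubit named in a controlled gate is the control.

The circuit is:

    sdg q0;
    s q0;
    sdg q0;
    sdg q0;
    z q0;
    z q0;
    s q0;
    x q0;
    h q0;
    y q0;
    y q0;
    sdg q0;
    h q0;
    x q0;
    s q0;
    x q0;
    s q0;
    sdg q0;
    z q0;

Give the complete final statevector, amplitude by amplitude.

The resulting statevector has amplitude -1/2 + I/2 on |0>, -1/2 + I/2 on |1>.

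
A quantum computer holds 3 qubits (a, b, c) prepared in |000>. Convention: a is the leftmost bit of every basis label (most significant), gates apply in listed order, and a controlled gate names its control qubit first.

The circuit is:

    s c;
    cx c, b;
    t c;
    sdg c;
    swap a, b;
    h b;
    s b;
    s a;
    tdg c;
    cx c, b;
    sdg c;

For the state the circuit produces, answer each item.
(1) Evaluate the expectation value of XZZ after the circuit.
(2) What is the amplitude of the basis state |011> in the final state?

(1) The expectation value of XZZ is 0.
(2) |011> carries amplitude 0 in the final state.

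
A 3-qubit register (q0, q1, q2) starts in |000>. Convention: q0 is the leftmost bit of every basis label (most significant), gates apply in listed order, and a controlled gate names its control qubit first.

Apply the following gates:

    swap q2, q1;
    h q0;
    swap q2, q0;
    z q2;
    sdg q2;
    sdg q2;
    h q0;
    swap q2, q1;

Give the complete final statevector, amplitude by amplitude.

The final amplitudes are 1/2 on |000>, 0 on |001>, 1/2 on |010>, 0 on |011>, 1/2 on |100>, 0 on |101>, 1/2 on |110>, 0 on |111>.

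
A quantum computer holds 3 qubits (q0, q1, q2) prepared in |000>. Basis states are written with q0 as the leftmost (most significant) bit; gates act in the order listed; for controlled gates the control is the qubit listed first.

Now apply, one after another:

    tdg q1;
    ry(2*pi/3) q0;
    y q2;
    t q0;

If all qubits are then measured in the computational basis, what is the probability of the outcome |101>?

A full measurement returns |101> with probability 3/4.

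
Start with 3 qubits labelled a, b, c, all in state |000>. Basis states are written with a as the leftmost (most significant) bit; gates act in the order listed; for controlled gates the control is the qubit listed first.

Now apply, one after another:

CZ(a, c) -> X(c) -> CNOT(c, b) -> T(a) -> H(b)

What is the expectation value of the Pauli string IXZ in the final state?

In the final state, IXZ has expectation 1.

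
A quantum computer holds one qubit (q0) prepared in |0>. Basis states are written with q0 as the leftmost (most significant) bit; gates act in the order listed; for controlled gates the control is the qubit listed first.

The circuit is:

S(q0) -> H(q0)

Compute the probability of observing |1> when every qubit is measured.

A full measurement returns |1> with probability 1/2.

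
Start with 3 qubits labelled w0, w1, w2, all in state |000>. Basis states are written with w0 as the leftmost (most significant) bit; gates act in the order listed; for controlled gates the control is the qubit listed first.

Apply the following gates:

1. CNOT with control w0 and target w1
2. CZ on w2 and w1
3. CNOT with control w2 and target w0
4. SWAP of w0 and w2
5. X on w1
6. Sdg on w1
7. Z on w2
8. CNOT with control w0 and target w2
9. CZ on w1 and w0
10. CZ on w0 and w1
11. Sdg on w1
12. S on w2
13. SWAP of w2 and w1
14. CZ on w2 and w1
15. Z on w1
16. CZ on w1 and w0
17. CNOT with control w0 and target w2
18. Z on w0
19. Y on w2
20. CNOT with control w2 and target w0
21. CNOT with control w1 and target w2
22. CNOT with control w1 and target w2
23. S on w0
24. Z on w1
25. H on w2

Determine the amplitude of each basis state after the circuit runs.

The resulting statevector has amplitude sqrt(2)*I/2 on |000>, sqrt(2)*I/2 on |001>, and 0 on every other basis state.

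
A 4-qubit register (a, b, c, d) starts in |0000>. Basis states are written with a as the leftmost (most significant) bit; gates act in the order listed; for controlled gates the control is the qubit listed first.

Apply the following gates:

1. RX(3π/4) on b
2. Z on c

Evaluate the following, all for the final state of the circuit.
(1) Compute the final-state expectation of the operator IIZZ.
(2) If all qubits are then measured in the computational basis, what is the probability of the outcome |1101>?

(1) In the final state, IIZZ has expectation 1.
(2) A full measurement returns |1101> with probability 0.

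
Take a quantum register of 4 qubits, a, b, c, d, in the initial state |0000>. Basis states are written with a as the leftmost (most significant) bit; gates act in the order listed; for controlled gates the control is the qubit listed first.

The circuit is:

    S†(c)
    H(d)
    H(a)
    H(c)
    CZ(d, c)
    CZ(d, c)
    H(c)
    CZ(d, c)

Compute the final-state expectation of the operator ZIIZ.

The observable ZIIZ averages to 0. Key observation: the block from step 4 through step 7 cancels to the identity and can be dropped.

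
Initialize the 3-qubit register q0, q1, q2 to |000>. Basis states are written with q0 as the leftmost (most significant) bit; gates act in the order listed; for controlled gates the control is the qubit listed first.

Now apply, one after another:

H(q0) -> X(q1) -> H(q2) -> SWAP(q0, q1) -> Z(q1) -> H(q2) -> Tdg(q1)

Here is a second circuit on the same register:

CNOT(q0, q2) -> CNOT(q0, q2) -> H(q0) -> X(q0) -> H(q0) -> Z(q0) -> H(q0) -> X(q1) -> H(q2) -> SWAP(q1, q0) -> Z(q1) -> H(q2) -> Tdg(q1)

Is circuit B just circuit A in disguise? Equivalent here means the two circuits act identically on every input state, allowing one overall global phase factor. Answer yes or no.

Yes, they are equivalent — the unitaries differ by at most a global phase.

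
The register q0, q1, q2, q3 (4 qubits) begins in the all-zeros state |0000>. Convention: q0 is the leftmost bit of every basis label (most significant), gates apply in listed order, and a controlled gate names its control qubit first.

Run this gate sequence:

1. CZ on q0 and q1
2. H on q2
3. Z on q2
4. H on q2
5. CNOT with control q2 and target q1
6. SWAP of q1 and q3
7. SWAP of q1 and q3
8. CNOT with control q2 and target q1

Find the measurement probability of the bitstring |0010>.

A full measurement returns |0010> with probability 1. Key observation: the block from step 5 through step 8 cancels to the identity and can be dropped.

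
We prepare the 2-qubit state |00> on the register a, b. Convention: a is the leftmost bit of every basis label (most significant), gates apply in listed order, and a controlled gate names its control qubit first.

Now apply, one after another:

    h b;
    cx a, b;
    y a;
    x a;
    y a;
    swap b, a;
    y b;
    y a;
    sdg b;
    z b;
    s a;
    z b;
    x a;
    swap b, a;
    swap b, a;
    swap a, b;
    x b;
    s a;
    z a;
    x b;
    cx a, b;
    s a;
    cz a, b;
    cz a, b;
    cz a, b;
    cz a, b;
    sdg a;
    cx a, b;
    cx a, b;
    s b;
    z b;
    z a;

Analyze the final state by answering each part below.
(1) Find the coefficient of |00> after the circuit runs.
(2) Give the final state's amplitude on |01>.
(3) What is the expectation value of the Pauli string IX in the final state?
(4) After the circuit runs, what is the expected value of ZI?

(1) The final state's coefficient on |00> equals -sqrt(2)*I/2. Key observation: the block from step 21 through step 28 cancels to the identity and can be dropped.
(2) The final state's coefficient on |01> equals -sqrt(2)*I/2.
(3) The expectation value of IX is 1.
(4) In the final state, ZI has expectation 1.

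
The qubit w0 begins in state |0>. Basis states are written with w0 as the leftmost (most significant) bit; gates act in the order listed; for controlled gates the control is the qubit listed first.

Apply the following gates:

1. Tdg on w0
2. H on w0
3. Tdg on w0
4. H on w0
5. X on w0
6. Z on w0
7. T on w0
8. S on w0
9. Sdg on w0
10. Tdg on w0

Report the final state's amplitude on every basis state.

After the circuit, the state carries amplitude 1/2 + exp(3*I*pi/4)/2 on |0>, -1/2 + exp(3*I*pi/4)/2 on |1>. Key observation: the block from step 8 through step 9 cancels to the identity and can be dropped.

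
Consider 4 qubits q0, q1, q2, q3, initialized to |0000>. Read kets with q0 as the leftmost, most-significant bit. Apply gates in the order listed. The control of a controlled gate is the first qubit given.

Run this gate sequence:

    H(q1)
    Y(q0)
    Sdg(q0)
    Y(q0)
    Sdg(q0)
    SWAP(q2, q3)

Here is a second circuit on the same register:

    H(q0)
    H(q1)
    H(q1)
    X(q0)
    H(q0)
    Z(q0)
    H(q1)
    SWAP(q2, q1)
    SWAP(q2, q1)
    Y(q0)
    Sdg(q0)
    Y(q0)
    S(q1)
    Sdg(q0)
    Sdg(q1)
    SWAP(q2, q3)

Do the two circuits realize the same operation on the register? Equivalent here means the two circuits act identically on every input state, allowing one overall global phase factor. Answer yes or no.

Yes — the two circuits implement the same unitary up to a global phase.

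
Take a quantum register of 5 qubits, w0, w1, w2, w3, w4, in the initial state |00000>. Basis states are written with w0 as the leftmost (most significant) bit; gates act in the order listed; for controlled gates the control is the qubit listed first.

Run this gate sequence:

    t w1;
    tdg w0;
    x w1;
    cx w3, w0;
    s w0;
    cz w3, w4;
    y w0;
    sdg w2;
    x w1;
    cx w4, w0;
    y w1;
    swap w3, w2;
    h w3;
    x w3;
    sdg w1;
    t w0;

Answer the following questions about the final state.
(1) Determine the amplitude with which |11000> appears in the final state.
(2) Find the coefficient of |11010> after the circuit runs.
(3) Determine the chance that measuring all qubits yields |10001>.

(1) The final state's coefficient on |11000> equals sqrt(2)*exp(3*I*pi/4)/2.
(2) |11010> carries amplitude sqrt(2)*exp(3*I*pi/4)/2 in the final state.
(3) Outcome |10001> occurs with probability 0.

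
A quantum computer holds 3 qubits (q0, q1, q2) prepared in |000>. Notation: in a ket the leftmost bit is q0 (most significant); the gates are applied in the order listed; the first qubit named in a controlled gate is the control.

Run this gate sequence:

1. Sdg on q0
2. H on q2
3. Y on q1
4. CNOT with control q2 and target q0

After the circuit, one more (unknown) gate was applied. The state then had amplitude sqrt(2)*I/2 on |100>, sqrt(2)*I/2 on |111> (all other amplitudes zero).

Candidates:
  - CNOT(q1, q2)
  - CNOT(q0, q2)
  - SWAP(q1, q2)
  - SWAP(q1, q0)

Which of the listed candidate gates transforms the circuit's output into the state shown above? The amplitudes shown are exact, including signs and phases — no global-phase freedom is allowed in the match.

It was SWAP(q1, q0) that produced the state shown.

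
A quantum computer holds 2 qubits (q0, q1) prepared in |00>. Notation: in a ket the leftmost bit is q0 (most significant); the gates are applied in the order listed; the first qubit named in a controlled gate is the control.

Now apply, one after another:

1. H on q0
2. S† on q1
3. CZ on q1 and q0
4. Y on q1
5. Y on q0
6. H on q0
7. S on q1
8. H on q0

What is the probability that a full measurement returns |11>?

The probability of measuring |11> is 1/2.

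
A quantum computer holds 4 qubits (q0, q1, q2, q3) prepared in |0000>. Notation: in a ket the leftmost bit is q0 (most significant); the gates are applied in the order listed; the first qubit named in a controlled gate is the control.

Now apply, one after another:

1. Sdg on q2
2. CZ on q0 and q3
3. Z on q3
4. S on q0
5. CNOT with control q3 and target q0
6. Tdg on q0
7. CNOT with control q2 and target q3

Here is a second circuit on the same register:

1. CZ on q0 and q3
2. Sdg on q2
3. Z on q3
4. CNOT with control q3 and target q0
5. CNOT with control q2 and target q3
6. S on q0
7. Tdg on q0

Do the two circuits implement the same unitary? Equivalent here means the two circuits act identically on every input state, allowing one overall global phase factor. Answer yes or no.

No: there is an input state on which the two circuits produce genuinely different outputs (not merely differing by a phase).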